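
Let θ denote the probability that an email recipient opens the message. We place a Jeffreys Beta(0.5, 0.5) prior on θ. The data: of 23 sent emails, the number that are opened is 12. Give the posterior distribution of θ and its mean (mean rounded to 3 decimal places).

Posterior: Beta(12.5, 11.5); mean ≈ 0.521

Observing 12 successes and 11 failures updates Beta(0.5, 0.5) by adding the success and failure counts to the two shape parameters: α = 0.5+12 = 12.5, β = 0.5+11 = 11.5.
E[θ | data] = 12.5/(12.5+11.5) = 0.521.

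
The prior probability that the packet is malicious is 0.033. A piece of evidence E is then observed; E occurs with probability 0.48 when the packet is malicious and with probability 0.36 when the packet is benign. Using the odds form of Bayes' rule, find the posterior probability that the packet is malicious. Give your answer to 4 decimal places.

Posterior probability ≈ 0.0435

Prior odds = 0.033/(1−0.033) = 0.034126. In log-odds, ln(0.034126) = -3.3777.
Add log likelihood ratio: ln(1.3333) = 0.28768.
Posterior log-odds = -3.0900, so posterior odds = exp(-3.0900) = 0.045502. Converting, P(H|E) = 0.045502/1.0455 = 0.0435.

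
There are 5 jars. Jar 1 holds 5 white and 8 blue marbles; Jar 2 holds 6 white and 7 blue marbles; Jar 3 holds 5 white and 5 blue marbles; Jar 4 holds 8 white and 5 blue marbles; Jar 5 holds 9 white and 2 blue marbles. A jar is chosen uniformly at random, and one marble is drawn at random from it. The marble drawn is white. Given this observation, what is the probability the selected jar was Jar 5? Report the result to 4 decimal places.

Posterior probability ≈ 0.2943

P(white|Jar 1) = 0.3846; P(white|Jar 2) = 0.4615; P(white|Jar 3) = 0.5; P(white|Jar 4) = 0.6154; P(white|Jar 5) = 0.8182.
Prior × likelihood for each source: 0.2·0.3846=0.07692, 0.2·0.4615=0.09231, 0.2·0.5=0.1000, 0.2·0.6154=0.1231, 0.2·0.8182=0.1636. Summing gives P(white) = 0.55594.
P(Jar 5 | white) = 0.1636 / 0.55594 = 0.2943.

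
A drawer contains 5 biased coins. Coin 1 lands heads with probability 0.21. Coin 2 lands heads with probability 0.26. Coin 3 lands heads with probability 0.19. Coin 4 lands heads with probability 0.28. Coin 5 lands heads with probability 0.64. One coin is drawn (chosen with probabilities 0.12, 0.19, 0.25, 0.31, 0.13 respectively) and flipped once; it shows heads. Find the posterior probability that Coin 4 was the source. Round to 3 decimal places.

Tabulate prior·likelihood by source: [1] prior 0.12, lik 0.21, product 0.02520; [2] prior 0.19, lik 0.26, product 0.04940; [3] prior 0.25, lik 0.19, product 0.04750; [4] prior 0.31, lik 0.28, product 0.08680; [5] prior 0.13, lik 0.64, product 0.08320.
Normalizing constant = 0.29210; the posterior for Coin 4 is its product over the sum, 0.08680/0.29210 = 0.297.

Posterior probability ≈ 0.297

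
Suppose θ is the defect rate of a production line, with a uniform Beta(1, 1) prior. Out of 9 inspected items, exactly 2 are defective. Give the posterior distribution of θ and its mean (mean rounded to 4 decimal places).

Observing 2 successes and 7 failures updates Beta(1, 1) by adding the success and failure counts to the two shape parameters: α = 1+2 = 3, β = 1+7 = 8.
E[θ | data] = 3/(3+8) = 0.2727.

Posterior: Beta(3, 8); mean ≈ 0.2727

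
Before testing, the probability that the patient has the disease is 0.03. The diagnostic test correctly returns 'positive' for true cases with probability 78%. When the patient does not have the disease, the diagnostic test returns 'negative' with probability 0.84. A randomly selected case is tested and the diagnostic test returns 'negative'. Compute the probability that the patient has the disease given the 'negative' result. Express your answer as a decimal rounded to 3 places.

P(H | E) ≈ 0.008

Let H be the event that the patient has the disease. P(H) = 0.03, so P(¬H) = 0.97. With E the 'negative' result, P(E|H) = 0.22 and P(E|¬H) = 0.84.
P(E) = 0.22·0.03 + 0.84·0.97 = 0.0066000 + 0.81480 = 0.82140.
By Bayes' theorem, P(H|E) = 0.0066000 / 0.82140 = 0.008.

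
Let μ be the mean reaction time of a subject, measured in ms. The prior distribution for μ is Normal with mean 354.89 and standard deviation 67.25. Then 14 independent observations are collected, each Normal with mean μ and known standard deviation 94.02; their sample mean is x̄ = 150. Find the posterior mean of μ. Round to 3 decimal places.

Posterior mean ≈ 175.101

Prior precision 1/τ₀² = 1/67.25² = 0.00022111; data precision n/σ² = 14/94.02² = 0.00158375.
Posterior precision = 0.00022111 + 0.00158375 = 0.00180487.
Posterior mean = (0.00022111·354.89 + 0.00158375·150) / 0.00180487 = 175.101.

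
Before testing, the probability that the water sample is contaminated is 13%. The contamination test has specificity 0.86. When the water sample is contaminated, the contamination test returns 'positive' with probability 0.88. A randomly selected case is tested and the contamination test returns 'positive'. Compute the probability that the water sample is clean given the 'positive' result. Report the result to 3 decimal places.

Write H for 'the water sample is contaminated'. Prior odds H:¬H = 0.13/0.87 = 0.14943. For the 'positive' outcome, the likelihood ratio is 0.88/0.14 = 6.2857.
Posterior odds = 0.14943 × 6.2857 = 0.93924, so P(H|E) = 0.93924/(1+0.93924) = 0.484. Then P(¬H|E) = 1 − 0.484 = 0.516.

P(¬H | E) ≈ 0.516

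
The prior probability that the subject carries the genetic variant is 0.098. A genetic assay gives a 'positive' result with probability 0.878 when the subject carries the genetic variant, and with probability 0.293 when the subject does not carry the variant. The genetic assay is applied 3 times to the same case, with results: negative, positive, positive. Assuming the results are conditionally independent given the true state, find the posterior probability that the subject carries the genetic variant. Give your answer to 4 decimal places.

With H the event that the subject carries the genetic variant, the joint likelihood of the observed sequence is P(data|H) = 0.122·0.878·0.878 = 0.094048 and P(data|¬H) = 0.707·0.293·0.293 = 0.060695.
Bayes: P(H|data) = 0.098·0.094048 / (0.098·0.094048 + 0.902·0.060695) = 0.0092167/0.063964 = 0.1441.

Posterior P(H) ≈ 0.1441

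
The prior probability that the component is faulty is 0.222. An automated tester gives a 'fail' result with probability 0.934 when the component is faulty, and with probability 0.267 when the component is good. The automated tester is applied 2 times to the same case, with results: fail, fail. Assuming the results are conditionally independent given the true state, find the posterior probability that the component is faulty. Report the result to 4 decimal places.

Posterior P(H) ≈ 0.7774

Let H be the event that the component is faulty; start with P(H) = 0.222. P('fail'|H) = 0.934, P('fail'|¬H) = 0.267.
Update on result 1 ('fail'): P(H) ← 0.934·0.2220 / (0.934·0.2220 + 0.267·0.7780) = 0.20735/0.41507 = 0.4995.
Update on result 2 ('fail'): P(H) ← 0.934·0.4995 / (0.934·0.4995 + 0.267·0.5005) = 0.46657/0.60020 = 0.7774.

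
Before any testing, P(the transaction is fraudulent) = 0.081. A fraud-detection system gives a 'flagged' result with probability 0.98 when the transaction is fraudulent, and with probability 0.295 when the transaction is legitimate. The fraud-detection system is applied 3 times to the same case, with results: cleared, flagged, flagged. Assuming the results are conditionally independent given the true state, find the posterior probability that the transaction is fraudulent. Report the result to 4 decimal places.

Let H be the event that the transaction is fraudulent; start with P(H) = 0.081. P('flagged'|H) = 0.98, P('flagged'|¬H) = 0.295.
Update on result 1 ('cleared'): P(H) ← 0.02·0.0810 / (0.02·0.0810 + 0.705·0.9190) = 0.0016200/0.64951 = 0.0025.
Update on result 2 ('flagged'): P(H) ← 0.98·0.0025 / (0.98·0.0025 + 0.295·0.9975) = 0.0024443/0.29671 = 0.0082.
Update on result 3 ('flagged'): P(H) ← 0.98·0.0082 / (0.98·0.0082 + 0.295·0.9918) = 0.0080732/0.30064 = 0.0269.

Posterior P(H) ≈ 0.0269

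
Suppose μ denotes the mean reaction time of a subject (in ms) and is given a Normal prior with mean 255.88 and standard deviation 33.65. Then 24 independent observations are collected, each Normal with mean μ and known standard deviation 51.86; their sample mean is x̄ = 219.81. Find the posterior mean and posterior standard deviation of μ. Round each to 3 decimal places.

Prior precision 1/τ₀² = 1/33.65² = 0.00088314; data precision n/σ² = 24/51.86² = 0.00892373.
Posterior precision = 0.00088314 + 0.00892373 = 0.00980687, giving posterior SD = 1/√0.00980687 = 10.098.
Posterior mean = (0.00088314·255.88 + 0.00892373·219.81) / 0.00980687 = 223.058.

Posterior mean ≈ 223.058; posterior SD ≈ 10.098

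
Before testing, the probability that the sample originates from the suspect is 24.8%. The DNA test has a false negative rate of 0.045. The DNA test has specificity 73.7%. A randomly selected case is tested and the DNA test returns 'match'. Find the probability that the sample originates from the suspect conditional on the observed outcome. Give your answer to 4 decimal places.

P(H | E) ≈ 0.5449

Write H for 'the sample originates from the suspect'. Prior odds H:¬H = 0.248/0.752 = 0.32979. For the 'match' outcome, the likelihood ratio is 0.955/0.263 = 3.6312.
Posterior odds = 0.32979 × 3.6312 = 1.1975, so P(H|E) = 1.1975/(1+1.1975) = 0.5449.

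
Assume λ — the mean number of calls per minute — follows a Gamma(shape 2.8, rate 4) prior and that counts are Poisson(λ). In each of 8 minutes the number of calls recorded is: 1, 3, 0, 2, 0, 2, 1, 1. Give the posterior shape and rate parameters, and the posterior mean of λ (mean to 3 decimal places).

The Poisson likelihood adds the total count to the shape and the number of exposure periods to the rate. Here ∑xᵢ = 10 and n = 8, so shape 2.8→12.8 and rate 4→12.
E[λ | data] = 12.8/12 = 1.067.

Posterior: Gamma(shape=12.8, rate=12); mean ≈ 1.067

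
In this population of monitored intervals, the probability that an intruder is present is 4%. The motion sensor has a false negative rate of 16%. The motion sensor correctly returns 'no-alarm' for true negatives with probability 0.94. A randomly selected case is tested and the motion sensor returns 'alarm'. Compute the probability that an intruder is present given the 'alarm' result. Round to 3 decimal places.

Let H be the event that an intruder is present. P(H) = 0.04, so P(¬H) = 0.96. With E the 'alarm' result, P(E|H) = 0.84 and P(E|¬H) = 0.06.
P(E) = 0.84·0.04 + 0.06·0.96 = 0.033600 + 0.057600 = 0.091200.
By Bayes' theorem, P(H|E) = 0.033600 / 0.091200 = 0.368.

P(H | E) ≈ 0.368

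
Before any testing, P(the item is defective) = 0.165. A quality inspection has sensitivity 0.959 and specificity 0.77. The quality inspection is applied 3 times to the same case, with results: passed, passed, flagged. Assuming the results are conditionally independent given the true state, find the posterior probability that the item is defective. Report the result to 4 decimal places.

Posterior P(H) ≈ 0.0023

With H the event that the item is defective, the joint likelihood of the observed sequence is P(data|H) = 0.041·0.041·0.959 = 0.0016121 and P(data|¬H) = 0.77·0.77·0.23 = 0.13637.
Bayes: P(H|data) = 0.165·0.0016121 / (0.165·0.0016121 + 0.835·0.13637) = 0.00026599/0.11413 = 0.0023.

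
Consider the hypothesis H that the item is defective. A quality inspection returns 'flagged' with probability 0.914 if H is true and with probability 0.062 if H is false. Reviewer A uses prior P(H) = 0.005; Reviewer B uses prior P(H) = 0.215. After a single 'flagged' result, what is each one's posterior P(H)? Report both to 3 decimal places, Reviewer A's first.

Reviewer A: 0.069; Reviewer B: 0.801

P('+'|H) = 0.914, P('+'|¬H) = 0.062.
Reviewer A: numerator 0.914·0.005 = 0.0045700; evidence = 0.0045700+0.062·0.995 = 0.066260; posterior = 0.069.
Reviewer B: numerator 0.914·0.215 = 0.19651; evidence = 0.19651+0.062·0.785 = 0.24518; posterior = 0.801.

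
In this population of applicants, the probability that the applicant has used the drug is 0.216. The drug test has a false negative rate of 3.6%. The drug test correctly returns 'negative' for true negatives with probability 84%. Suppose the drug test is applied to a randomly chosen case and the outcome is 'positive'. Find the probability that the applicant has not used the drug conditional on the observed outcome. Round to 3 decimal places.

P(¬H | E) ≈ 0.376

Write H for 'the applicant has used the drug'. Prior odds H:¬H = 0.216/0.784 = 0.27551. For the 'positive' outcome, the likelihood ratio is 0.964/0.16 = 6.0250.
Posterior odds = 0.27551 × 6.0250 = 1.6599, so P(H|E) = 1.6599/(1+1.6599) = 0.624. Then P(¬H|E) = 1 − 0.624 = 0.376.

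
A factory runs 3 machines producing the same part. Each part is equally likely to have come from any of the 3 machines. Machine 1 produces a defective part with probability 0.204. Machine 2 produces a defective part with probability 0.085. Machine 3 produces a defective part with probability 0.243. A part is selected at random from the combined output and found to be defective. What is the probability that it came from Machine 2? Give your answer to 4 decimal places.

Posterior probability ≈ 0.1598

Tabulate prior·likelihood by source: [1] prior 0.333333, lik 0.204, product 0.06800; [2] prior 0.333333, lik 0.085, product 0.02833; [3] prior 0.333333, lik 0.243, product 0.08100.
Normalizing constant = 0.17733; the posterior for Machine 2 is its product over the sum, 0.02833/0.17733 = 0.1598.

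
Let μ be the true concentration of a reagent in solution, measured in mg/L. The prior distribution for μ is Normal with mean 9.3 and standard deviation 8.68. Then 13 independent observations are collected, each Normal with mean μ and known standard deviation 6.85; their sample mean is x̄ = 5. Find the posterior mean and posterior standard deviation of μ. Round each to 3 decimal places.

With known σ, the Normal prior is conjugate. Weight on the data is w = (n/σ²)/(n/σ² + 1/τ₀²) = 0.277053/(0.277053+0.0132727) = 0.95428.
Posterior mean = w·x̄ + (1−w)·μ₀ = 0.95428·5 + 0.045717·9.3 = 5.197. Posterior variance = 1/(0.277053+0.0132727) = 3.44441, so SD = 1.856.

Posterior mean ≈ 5.197; posterior SD ≈ 1.856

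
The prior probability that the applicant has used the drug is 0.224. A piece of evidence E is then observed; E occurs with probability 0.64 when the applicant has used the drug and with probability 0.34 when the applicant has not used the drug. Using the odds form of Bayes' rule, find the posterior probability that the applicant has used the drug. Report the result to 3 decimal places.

Prior odds = 0.224/(1−0.224) = 0.28866. In log-odds, ln(0.28866) = -1.2425.
Add log likelihood ratio: ln(1.8824) = 0.63252.
Posterior log-odds = -0.60998, so posterior odds = exp(-0.60998) = 0.54336. Converting, P(H|E) = 0.54336/1.5434 = 0.352.

Posterior probability ≈ 0.352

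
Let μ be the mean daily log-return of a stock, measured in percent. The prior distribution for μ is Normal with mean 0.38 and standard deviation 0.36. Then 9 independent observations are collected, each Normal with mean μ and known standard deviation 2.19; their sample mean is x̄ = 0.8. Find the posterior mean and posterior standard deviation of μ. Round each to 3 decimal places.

Prior precision 1/τ₀² = 1/0.36² = 7.71605; data precision n/σ² = 9/2.19² = 1.87652.
Posterior precision = 7.71605 + 1.87652 = 9.59257, giving posterior SD = 1/√9.59257 = 0.323.
Posterior mean = (7.71605·0.38 + 1.87652·0.8) / 9.59257 = 0.462.

Posterior mean ≈ 0.462; posterior SD ≈ 0.323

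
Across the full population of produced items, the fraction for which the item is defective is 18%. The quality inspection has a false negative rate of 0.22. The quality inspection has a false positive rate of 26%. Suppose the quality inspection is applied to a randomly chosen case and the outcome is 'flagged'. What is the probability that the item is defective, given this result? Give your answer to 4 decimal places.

Let H be the event that the item is defective. P(H) = 0.18, so P(¬H) = 0.82. With E the 'flagged' result, P(E|H) = 0.78 and P(E|¬H) = 0.26.
P(E) = 0.78·0.18 + 0.26·0.82 = 0.14040 + 0.21320 = 0.35360.
By Bayes' theorem, P(H|E) = 0.14040 / 0.35360 = 0.3971.

P(H | E) ≈ 0.3971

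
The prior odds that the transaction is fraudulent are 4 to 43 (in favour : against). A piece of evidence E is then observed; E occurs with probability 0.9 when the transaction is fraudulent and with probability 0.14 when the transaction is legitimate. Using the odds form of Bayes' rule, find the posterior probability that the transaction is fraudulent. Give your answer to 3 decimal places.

Posterior probability ≈ 0.374

Prior odds = 4/43 = 0.093023.
Likelihood ratio for E = 0.9/0.14 = 6.4286.
Posterior odds = prior odds × LR = 0.59801.
Posterior probability = odds/(1+odds) = 0.59801/1.5980 = 0.374.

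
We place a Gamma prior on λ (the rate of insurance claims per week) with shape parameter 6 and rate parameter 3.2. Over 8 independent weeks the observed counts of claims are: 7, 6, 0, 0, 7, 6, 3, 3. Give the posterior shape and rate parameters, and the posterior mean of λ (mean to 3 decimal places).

Posterior: Gamma(shape=38, rate=11.2); mean ≈ 3.393

Total count ∑xᵢ = 32 over n = 8 weeks.
Gamma is conjugate to the Poisson likelihood: posterior is Gamma(shape = 6+32 = 38, rate = 3.2+8 = 11.2).
Posterior mean = shape/rate = 38/11.2 = 3.393.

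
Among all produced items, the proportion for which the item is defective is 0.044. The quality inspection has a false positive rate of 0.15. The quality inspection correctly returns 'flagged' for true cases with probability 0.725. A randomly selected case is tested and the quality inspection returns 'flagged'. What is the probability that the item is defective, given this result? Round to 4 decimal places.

P(H | E) ≈ 0.1820

Let H be the event that the item is defective. P(H) = 0.044, so P(¬H) = 0.956. With E the 'flagged' result, P(E|H) = 0.725 and P(E|¬H) = 0.15.
P(E) = 0.725·0.044 + 0.15·0.956 = 0.031900 + 0.14340 = 0.17530.
By Bayes' theorem, P(H|E) = 0.031900 / 0.17530 = 0.1820.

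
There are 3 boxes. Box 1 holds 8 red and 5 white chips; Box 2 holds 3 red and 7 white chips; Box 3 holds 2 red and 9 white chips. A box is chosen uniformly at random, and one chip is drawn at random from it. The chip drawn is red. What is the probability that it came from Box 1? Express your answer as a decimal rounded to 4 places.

Tabulate prior·likelihood by source: [1] prior 0.333333, lik 0.6154, product 0.2051; [2] prior 0.333333, lik 0.3, product 0.1000; [3] prior 0.333333, lik 0.1818, product 0.06061.
Normalizing constant = 0.36573; the posterior for Box 1 is its product over the sum, 0.2051/0.36573 = 0.5609.

Posterior probability ≈ 0.5609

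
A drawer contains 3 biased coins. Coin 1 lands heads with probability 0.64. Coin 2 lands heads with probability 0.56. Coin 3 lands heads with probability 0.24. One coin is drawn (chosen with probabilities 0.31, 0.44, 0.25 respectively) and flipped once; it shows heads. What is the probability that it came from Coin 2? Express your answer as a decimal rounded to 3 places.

Posterior probability ≈ 0.488

P(heads|C1) = 0.64; P(heads|C2) = 0.56; P(heads|C3) = 0.24.
Prior × likelihood for each source: 0.31·0.64=0.1984, 0.44·0.56=0.2464, 0.25·0.24=0.06000. Summing gives P(heads) = 0.50480.
P(Coin 2 | heads) = 0.2464 / 0.50480 = 0.488.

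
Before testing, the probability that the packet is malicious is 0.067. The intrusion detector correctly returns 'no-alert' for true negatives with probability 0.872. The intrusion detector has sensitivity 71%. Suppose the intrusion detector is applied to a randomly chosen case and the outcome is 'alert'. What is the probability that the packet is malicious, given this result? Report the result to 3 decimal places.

Write H for 'the packet is malicious'. Prior odds H:¬H = 0.067/0.933 = 0.071811. For the 'alert' outcome, the likelihood ratio is 0.71/0.128 = 5.5469.
Posterior odds = 0.071811 × 5.5469 = 0.39833, so P(H|E) = 0.39833/(1+0.39833) = 0.285.

P(H | E) ≈ 0.285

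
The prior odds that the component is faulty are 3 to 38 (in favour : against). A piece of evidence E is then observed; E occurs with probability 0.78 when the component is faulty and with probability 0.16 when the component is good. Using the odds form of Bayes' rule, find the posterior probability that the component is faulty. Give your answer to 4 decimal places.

Posterior probability ≈ 0.2779

Prior odds = 3/38 = 0.078947. In log-odds, ln(0.078947) = -2.5390.
Add log likelihood ratio: ln(4.8750) = 1.5841.
Posterior log-odds = -0.95485, so posterior odds = exp(-0.95485) = 0.38487. Converting, P(H|E) = 0.38487/1.3849 = 0.2779.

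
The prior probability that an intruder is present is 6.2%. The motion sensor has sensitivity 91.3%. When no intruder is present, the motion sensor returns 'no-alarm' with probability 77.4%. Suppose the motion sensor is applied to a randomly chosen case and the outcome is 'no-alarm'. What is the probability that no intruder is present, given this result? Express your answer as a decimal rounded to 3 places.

Let H be the event that an intruder is present. P(H) = 0.062, so P(¬H) = 0.938. With E the 'no-alarm' result, P(E|H) = 0.087 and P(E|¬H) = 0.774.
P(E) = 0.087·0.062 + 0.774·0.938 = 0.0053940 + 0.72601 = 0.73141.
By Bayes' theorem, P(H|E) = 0.0053940 / 0.73141 = 0.007. Hence P(¬H|E) = 1 − 0.007 = 0.993.

P(¬H | E) ≈ 0.993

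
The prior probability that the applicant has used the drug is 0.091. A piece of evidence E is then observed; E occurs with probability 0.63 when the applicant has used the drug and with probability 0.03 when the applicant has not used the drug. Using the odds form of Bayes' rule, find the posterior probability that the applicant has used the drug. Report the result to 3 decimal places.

Prior odds = 0.091/(1−0.091) = 0.10011. In log-odds, ln(0.10011) = -2.3015.
Add log likelihood ratio: ln(21.000) = 3.0445.
Posterior log-odds = 0.74304, so posterior odds = exp(0.74304) = 2.1023. Converting, P(H|E) = 2.1023/3.1023 = 0.678.

Posterior probability ≈ 0.678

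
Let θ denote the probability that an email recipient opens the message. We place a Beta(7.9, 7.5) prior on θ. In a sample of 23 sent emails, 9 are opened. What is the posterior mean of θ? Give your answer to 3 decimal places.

Posterior mean ≈ 0.440

Observing 9 successes and 14 failures updates Beta(7.9, 7.5) by adding the success and failure counts to the two shape parameters: α = 7.9+9 = 16.9, β = 7.5+14 = 21.5.
E[θ | data] = 16.9/(16.9+21.5) = 0.440.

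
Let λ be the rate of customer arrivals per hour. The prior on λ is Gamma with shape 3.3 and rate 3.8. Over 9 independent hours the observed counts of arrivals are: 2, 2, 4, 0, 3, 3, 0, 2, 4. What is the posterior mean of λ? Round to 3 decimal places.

Total count ∑xᵢ = 20 over n = 9 hours.
Gamma is conjugate to the Poisson likelihood: posterior is Gamma(shape = 3.3+20 = 23.3, rate = 3.8+9 = 12.8).
Posterior mean = shape/rate = 23.3/12.8 = 1.820.

Posterior mean ≈ 1.820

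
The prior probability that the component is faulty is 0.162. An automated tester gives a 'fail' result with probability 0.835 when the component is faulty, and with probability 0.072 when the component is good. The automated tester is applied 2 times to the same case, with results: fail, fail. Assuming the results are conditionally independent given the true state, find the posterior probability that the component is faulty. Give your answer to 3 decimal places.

With H the event that the component is faulty, the joint likelihood of the observed sequence is P(data|H) = 0.835·0.835 = 0.69722 and P(data|¬H) = 0.072·0.072 = 0.0051840.
Bayes: P(H|data) = 0.162·0.69722 / (0.162·0.69722 + 0.838·0.0051840) = 0.11295/0.11729 = 0.9630.

Posterior P(H) ≈ 0.963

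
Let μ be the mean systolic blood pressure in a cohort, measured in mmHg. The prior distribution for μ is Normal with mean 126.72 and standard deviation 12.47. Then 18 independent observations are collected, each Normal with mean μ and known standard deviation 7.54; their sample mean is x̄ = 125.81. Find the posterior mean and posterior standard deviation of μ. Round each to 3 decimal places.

Posterior mean ≈ 125.828; posterior SD ≈ 1.759

Prior precision 1/τ₀² = 1/12.47² = 0.00643083; data precision n/σ² = 18/7.54² = 0.316614.
Posterior precision = 0.00643083 + 0.316614 = 0.323045, giving posterior SD = 1/√0.323045 = 1.759.
Posterior mean = (0.00643083·126.72 + 0.316614·125.81) / 0.323045 = 125.828.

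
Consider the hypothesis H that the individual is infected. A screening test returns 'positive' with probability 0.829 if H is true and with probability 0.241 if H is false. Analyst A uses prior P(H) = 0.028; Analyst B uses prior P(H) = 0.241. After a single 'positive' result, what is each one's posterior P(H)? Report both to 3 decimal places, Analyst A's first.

Analyst A: 0.090; Analyst B: 0.522

P('+'|H) = 0.829, P('+'|¬H) = 0.241.
Analyst A: numerator 0.829·0.028 = 0.023212; evidence = 0.023212+0.241·0.972 = 0.25746; posterior = 0.090.
Analyst B: numerator 0.829·0.241 = 0.19979; evidence = 0.19979+0.241·0.759 = 0.38271; posterior = 0.522.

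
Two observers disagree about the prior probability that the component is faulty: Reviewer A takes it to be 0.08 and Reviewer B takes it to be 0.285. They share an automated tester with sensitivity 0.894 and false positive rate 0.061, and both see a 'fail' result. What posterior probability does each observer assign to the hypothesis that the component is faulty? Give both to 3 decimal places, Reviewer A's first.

P('+'|H) = 0.894, P('+'|¬H) = 0.061.
Reviewer A: numerator 0.894·0.08 = 0.071520; evidence = 0.071520+0.061·0.92 = 0.12764; posterior = 0.560.
Reviewer B: numerator 0.894·0.285 = 0.25479; evidence = 0.25479+0.061·0.715 = 0.29840; posterior = 0.854.

Reviewer A: 0.560; Reviewer B: 0.854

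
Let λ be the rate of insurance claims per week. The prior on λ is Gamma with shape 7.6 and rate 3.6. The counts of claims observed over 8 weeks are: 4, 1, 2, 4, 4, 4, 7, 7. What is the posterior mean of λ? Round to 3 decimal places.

Total count ∑xᵢ = 33 over n = 8 weeks.
Gamma is conjugate to the Poisson likelihood: posterior is Gamma(shape = 7.6+33 = 40.6, rate = 3.6+8 = 11.6).
E[λ | data] = 40.6/11.6 = 3.500.

Posterior mean ≈ 3.500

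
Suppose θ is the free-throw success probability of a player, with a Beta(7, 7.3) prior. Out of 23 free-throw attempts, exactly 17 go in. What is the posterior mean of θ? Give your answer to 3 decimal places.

The binomial likelihood is conjugate to the Beta prior: with 17 successes and 6 failures, the posterior is Beta(7+17, 7.3+6) = Beta(24, 13.3).
E[θ | data] = 24/(24+13.3) = 0.643.

Posterior mean ≈ 0.643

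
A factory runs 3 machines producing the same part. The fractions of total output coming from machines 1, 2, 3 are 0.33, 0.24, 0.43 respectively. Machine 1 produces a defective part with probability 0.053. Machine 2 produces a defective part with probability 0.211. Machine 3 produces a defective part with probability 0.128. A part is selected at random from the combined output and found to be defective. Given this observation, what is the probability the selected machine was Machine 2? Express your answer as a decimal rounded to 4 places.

Tabulate prior·likelihood by source: [1] prior 0.33, lik 0.053, product 0.01749; [2] prior 0.24, lik 0.211, product 0.05064; [3] prior 0.43, lik 0.128, product 0.05504.
Normalizing constant = 0.12317; the posterior for Machine 2 is its product over the sum, 0.05064/0.12317 = 0.4111.

Posterior probability ≈ 0.4111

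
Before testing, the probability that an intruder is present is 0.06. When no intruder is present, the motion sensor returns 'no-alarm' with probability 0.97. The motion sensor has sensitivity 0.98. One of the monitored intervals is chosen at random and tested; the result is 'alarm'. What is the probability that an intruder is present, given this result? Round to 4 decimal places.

Let H be the event that an intruder is present. P(H) = 0.06, so P(¬H) = 0.94. With E the 'alarm' result, P(E|H) = 0.98 and P(E|¬H) = 0.03.
P(E) = 0.98·0.06 + 0.03·0.94 = 0.058800 + 0.028200 = 0.087000.
By Bayes' theorem, P(H|E) = 0.058800 / 0.087000 = 0.6759.

P(H | E) ≈ 0.6759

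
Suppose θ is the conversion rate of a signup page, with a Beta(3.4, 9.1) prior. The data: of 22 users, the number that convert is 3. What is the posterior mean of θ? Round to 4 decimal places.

Posterior mean ≈ 0.1855

Observing 3 successes and 19 failures updates Beta(3.4, 9.1) by adding the success and failure counts to the two shape parameters: α = 3.4+3 = 6.4, β = 9.1+19 = 28.1.
E[θ | data] = 6.4/(6.4+28.1) = 0.1855.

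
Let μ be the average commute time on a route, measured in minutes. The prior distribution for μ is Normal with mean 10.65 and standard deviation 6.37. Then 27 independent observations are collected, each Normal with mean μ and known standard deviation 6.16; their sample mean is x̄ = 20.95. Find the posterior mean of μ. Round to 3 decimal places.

With known σ, the Normal prior is conjugate. Weight on the data is w = (n/σ²)/(n/σ² + 1/τ₀²) = 0.711545/(0.711545+0.0246446) = 0.96652.
Posterior mean = w·x̄ + (1−w)·μ₀ = 0.96652·20.95 + 0.033476·10.65 = 20.605.

Posterior mean ≈ 20.605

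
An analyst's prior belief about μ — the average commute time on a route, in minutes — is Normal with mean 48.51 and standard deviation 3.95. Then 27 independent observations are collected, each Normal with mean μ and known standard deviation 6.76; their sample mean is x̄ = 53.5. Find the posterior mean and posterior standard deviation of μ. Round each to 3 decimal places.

Prior precision 1/τ₀² = 1/3.95² = 0.0640923; data precision n/σ² = 27/6.76² = 0.590841.
Posterior precision = 0.0640923 + 0.590841 = 0.654933, giving posterior SD = 1/√0.654933 = 1.236.
Posterior mean = (0.0640923·48.51 + 0.590841·53.5) / 0.654933 = 53.012.

Posterior mean ≈ 53.012; posterior SD ≈ 1.236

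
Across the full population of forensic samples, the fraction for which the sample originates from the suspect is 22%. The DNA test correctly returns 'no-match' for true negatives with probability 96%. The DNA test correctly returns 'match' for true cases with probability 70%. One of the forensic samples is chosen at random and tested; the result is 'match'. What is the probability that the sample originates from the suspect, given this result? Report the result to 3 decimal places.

Let H be the event that the sample originates from the suspect. P(H) = 0.22, so P(¬H) = 0.78. With E the 'match' result, P(E|H) = 0.7 and P(E|¬H) = 0.04.
P(E) = 0.7·0.22 + 0.04·0.78 = 0.15400 + 0.031200 = 0.18520.
By Bayes' theorem, P(H|E) = 0.15400 / 0.18520 = 0.832.

P(H | E) ≈ 0.832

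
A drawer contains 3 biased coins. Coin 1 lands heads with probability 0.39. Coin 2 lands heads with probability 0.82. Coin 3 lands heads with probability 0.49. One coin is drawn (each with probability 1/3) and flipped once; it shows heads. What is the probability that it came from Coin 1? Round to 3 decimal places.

P(heads|C1) = 0.39; P(heads|C2) = 0.82; P(heads|C3) = 0.49.
Prior × likelihood for each source: 0.333333·0.39=0.1300, 0.333333·0.82=0.2733, 0.333333·0.49=0.1633. Summing gives P(heads) = 0.56667.
P(Coin 1 | heads) = 0.1300 / 0.56667 = 0.229.

Posterior probability ≈ 0.229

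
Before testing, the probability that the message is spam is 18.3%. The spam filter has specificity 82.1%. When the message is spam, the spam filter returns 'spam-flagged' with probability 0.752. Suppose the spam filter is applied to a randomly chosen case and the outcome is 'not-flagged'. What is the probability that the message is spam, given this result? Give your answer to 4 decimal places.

P(H | E) ≈ 0.0634

Write H for 'the message is spam'. Prior odds H:¬H = 0.183/0.817 = 0.22399. For the 'not-flagged' outcome, the likelihood ratio is 0.248/0.821 = 0.30207.
Posterior odds = 0.22399 × 0.30207 = 0.067661, so P(H|E) = 0.067661/(1+0.067661) = 0.0634.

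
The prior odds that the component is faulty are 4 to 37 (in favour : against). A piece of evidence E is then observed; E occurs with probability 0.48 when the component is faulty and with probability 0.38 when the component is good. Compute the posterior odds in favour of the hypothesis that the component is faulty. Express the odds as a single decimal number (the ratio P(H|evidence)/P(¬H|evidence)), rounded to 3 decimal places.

Posterior odds ≈ 0.137

Prior odds = 4/37 = 0.10811.
Likelihood ratio for E = 0.48/0.38 = 1.2632.
Posterior odds = prior odds × LR = 0.13656.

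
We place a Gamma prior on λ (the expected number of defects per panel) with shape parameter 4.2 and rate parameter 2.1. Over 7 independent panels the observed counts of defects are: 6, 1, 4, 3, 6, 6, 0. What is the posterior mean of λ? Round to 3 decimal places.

Posterior mean ≈ 3.319

The Poisson likelihood adds the total count to the shape and the number of exposure periods to the rate. Here ∑xᵢ = 26 and n = 7, so shape 4.2→30.2 and rate 2.1→9.1.
E[λ | data] = 30.2/9.1 = 3.319.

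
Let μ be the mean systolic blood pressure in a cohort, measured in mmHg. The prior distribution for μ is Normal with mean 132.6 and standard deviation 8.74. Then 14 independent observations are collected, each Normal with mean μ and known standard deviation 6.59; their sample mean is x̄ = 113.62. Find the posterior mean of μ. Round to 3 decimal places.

Posterior mean ≈ 114.361

With known σ, the Normal prior is conjugate. Weight on the data is w = (n/σ²)/(n/σ² + 1/τ₀²) = 0.322372/(0.322372+0.0130911) = 0.96098.
Posterior mean = w·x̄ + (1−w)·μ₀ = 0.96098·113.62 + 0.039024·132.6 = 114.361.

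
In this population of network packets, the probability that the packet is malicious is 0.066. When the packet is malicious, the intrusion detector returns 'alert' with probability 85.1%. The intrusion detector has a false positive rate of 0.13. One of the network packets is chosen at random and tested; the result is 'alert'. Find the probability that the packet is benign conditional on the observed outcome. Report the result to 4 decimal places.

P(¬H | E) ≈ 0.6837

Let H be the event that the packet is malicious. P(H) = 0.066, so P(¬H) = 0.934. With E the 'alert' result, P(E|H) = 0.851 and P(E|¬H) = 0.13.
P(E) = 0.851·0.066 + 0.13·0.934 = 0.056166 + 0.12142 = 0.17759.
By Bayes' theorem, P(H|E) = 0.056166 / 0.17759 = 0.3163. Hence P(¬H|E) = 1 − 0.3163 = 0.6837.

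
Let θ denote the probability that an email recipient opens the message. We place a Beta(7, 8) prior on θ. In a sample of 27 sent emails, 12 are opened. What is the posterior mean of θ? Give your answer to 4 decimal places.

Posterior mean ≈ 0.4524

Observing 12 successes and 15 failures updates Beta(7, 8) by adding the success and failure counts to the two shape parameters: α = 7+12 = 19, β = 8+15 = 23.
E[θ | data] = 19/(19+23) = 0.4524.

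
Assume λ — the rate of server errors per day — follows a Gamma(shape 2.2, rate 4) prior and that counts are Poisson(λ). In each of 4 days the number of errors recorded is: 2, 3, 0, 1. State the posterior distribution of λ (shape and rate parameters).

Posterior: Gamma(shape=8.2, rate=8)

Total count ∑xᵢ = 6 over n = 4 days.
Gamma is conjugate to the Poisson likelihood: posterior is Gamma(shape = 2.2+6 = 8.2, rate = 4+4 = 8).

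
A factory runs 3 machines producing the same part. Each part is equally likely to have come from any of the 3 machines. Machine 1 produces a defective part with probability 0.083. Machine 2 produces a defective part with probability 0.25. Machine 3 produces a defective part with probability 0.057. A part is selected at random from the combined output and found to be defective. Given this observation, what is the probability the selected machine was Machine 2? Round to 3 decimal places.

Posterior probability ≈ 0.641

P(defective|M1) = 0.083; P(defective|M2) = 0.25; P(defective|M3) = 0.057.
Prior × likelihood for each source: 0.333333·0.083=0.02767, 0.333333·0.25=0.08333, 0.333333·0.057=0.01900. Summing gives P(defective) = 0.13000.
P(Machine 2 | defective) = 0.08333 / 0.13000 = 0.641.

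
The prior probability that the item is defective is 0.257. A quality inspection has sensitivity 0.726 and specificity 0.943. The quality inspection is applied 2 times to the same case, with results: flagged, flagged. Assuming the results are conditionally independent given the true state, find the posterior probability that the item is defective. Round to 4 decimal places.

With H the event that the item is defective, the joint likelihood of the observed sequence is P(data|H) = 0.726·0.726 = 0.52708 and P(data|¬H) = 0.057·0.057 = 0.0032490.
Bayes: P(H|data) = 0.257·0.52708 / (0.257·0.52708 + 0.743·0.0032490) = 0.13546/0.13787 = 0.9825.

Posterior P(H) ≈ 0.9825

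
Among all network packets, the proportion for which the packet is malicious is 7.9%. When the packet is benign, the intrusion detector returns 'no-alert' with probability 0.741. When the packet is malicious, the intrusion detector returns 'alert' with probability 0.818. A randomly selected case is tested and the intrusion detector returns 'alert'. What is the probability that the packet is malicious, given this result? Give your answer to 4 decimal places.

P(H | E) ≈ 0.2132

Let H be the event that the packet is malicious. P(H) = 0.079, so P(¬H) = 0.921. With E the 'alert' result, P(E|H) = 0.818 and P(E|¬H) = 0.259.
P(E) = 0.818·0.079 + 0.259·0.921 = 0.064622 + 0.23854 = 0.30316.
By Bayes' theorem, P(H|E) = 0.064622 / 0.30316 = 0.2132.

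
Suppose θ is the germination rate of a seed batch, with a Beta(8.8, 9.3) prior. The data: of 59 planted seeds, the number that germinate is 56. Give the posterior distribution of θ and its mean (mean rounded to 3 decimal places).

Posterior: Beta(64.8, 12.3); mean ≈ 0.840

The binomial likelihood is conjugate to the Beta prior: with 56 successes and 3 failures, the posterior is Beta(8.8+56, 9.3+3) = Beta(64.8, 12.3).
E[θ | data] = 64.8/(64.8+12.3) = 0.840.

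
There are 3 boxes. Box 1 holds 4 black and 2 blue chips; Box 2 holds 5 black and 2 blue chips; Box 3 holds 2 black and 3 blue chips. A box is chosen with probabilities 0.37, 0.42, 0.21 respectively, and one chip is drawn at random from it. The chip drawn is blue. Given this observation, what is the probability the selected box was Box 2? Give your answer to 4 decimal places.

P(blue|Box 1) = 0.3333; P(blue|Box 2) = 0.2857; P(blue|Box 3) = 0.6.
Prior × likelihood for each source: 0.37·0.3333=0.1233, 0.42·0.2857=0.1200, 0.21·0.6=0.1260. Summing gives P(blue) = 0.36933.
P(Box 2 | blue) = 0.1200 / 0.36933 = 0.3249.

Posterior probability ≈ 0.3249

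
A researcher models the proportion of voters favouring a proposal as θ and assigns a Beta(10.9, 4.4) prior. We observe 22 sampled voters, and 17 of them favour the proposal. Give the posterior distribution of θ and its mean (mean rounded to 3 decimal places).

Posterior: Beta(27.9, 9.4); mean ≈ 0.748

Observing 17 successes and 5 failures updates Beta(10.9, 4.4) by adding the success and failure counts to the two shape parameters: α = 10.9+17 = 27.9, β = 4.4+5 = 9.4.
Posterior mean = α/(α+β) = 27.9/37.3 = 0.748.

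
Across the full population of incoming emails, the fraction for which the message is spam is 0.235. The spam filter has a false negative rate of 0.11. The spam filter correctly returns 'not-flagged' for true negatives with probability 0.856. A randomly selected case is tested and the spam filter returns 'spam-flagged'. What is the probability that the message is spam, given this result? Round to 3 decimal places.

P(H | E) ≈ 0.655

Let H be the event that the message is spam. P(H) = 0.235, so P(¬H) = 0.765. With E the 'spam-flagged' result, P(E|H) = 0.89 and P(E|¬H) = 0.144.
P(E) = 0.89·0.235 + 0.144·0.765 = 0.20915 + 0.11016 = 0.31931.
By Bayes' theorem, P(H|E) = 0.20915 / 0.31931 = 0.655.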